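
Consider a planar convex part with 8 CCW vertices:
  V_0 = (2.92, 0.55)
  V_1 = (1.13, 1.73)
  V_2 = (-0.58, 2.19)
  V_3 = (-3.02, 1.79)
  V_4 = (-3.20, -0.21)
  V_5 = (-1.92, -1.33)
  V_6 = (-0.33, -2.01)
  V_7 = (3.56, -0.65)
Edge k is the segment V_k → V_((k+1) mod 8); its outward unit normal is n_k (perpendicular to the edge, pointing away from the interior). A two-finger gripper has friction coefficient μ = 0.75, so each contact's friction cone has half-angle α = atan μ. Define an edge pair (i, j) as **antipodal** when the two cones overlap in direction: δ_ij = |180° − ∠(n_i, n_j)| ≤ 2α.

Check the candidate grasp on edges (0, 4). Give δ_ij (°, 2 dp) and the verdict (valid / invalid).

δ = 7.79°, valid

α = atan 0.75 = 36.87°;  2α = 73.74°
edge 0: e_0 = (-1.79, +1.18);  n_0 = (+0.5504, +0.8349)
edge 4: e_4 = (+1.28, -1.12);  n_4 = (-0.6585, -0.7526)
∠(n_0, n_4) = 172.21°
δ = |180° − 172.21°| = 7.79°
7.79° ≤ 2α = 73.74°  →  valid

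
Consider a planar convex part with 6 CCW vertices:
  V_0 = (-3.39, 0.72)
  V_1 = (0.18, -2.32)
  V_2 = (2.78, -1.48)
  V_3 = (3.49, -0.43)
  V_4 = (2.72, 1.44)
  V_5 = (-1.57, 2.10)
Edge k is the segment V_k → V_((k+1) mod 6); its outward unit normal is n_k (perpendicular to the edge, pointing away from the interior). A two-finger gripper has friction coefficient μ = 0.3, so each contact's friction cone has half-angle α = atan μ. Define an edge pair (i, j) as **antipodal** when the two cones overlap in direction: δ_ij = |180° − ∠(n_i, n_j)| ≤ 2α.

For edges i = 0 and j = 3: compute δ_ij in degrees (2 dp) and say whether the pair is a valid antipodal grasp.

δ = 27.20°, valid

α = atan 0.3 = 16.70°;  2α = 33.40°
edge 0: e_0 = (+3.57, -3.04);  n_0 = (-0.6483, -0.7614)
edge 3: e_3 = (-0.77, +1.87);  n_3 = (+0.9247, +0.3807)
∠(n_0, n_3) = 152.80°
δ = |180° − 152.80°| = 27.20°
27.20° ≤ 2α = 33.40°  →  valid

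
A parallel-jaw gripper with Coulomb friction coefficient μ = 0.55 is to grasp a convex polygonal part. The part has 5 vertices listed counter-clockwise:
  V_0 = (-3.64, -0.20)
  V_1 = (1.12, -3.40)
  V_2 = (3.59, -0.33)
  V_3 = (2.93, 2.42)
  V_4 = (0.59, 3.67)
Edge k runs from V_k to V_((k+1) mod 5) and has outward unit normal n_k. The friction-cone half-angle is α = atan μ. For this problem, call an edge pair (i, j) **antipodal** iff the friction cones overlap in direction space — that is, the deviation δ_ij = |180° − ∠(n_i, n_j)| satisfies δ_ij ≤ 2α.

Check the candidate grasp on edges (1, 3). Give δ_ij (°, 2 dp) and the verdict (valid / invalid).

α = atan 0.55 = 28.81°;  2α = 57.62°
edge 1: e_1 = (+2.47, +3.07);  n_1 = (+0.7791, -0.6269)
edge 3: e_3 = (-2.34, +1.25);  n_3 = (+0.4712, +0.8820)
∠(n_1, n_3) = 100.71°
δ = |180° − 100.71°| = 79.29°
79.29° > 2α = 57.62°  →  invalid

δ = 79.29°, invalid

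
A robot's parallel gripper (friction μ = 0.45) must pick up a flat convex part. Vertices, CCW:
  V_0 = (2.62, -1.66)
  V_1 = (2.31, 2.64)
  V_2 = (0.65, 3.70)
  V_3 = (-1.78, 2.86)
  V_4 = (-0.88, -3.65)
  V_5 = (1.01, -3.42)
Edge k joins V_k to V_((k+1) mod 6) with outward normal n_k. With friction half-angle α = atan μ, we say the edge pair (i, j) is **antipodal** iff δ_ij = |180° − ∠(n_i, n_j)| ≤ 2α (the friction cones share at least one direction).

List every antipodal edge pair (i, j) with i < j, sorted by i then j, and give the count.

α = atan 0.45 = 24.23°;  2α = 48.46°
n_0 = (+0.9974, +0.0719)
n_1 = (+0.5382, +0.8428)
n_2 = (-0.3267, +0.9451)
n_3 = (-0.9906, -0.1369)
n_4 = (+0.1208, -0.9927)
n_5 = (+0.7378, -0.6750)
  (0,1): δ = 126.68°  ·
  (0,2): δ = 75.05°  ·
  (0,3): δ = 3.75°  ✓
  (0,4): δ = 92.81°  ·
  (0,5): δ = 133.43°  ·
  (1,2): δ = 128.37°  ·
  (1,3): δ = 49.57°  ·
  (1,4): δ = 39.50°  ✓
  (1,5): δ = 80.11°  ·
  (2,3): δ = 101.20°  ·
  (2,4): δ = 12.13°  ✓
  (2,5): δ = 28.48°  ✓
  (3,4): δ = 90.93°  ·
  (3,5): δ = 50.32°  ·
  (4,5): δ = 139.39°  ·
antipodal pairs: 4

count = 4; pairs: (0,3), (1,4), (2,4), (2,5)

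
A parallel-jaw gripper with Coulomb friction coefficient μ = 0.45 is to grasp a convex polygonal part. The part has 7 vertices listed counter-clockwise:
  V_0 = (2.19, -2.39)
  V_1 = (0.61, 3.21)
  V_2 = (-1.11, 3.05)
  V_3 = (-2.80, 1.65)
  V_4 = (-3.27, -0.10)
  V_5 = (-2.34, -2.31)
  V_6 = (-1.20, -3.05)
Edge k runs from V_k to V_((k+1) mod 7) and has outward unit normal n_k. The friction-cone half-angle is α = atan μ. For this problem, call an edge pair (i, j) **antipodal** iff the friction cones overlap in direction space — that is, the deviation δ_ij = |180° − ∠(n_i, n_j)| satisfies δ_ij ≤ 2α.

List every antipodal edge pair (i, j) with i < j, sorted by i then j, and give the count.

α = atan 0.45 = 24.23°;  2α = 48.46°
n_0 = (+0.9624, +0.2715)
n_1 = (-0.0926, +0.9957)
n_2 = (-0.6379, +0.7701)
n_3 = (-0.9658, +0.2594)
n_4 = (-0.9217, -0.3879)
n_5 = (-0.5445, -0.8388)
n_6 = (+0.1911, -0.9816)
  (0,1): δ = 100.44°  ·
  (0,2): δ = 66.12°  ·
  (0,3): δ = 30.79°  ✓
  (0,4): δ = 7.07°  ✓
  (0,5): δ = 41.26°  ✓
  (0,6): δ = 85.26°  ·
  (1,2): δ = 145.68°  ·
  (1,3): δ = 110.35°  ·
  (1,4): δ = 72.49°  ·
  (1,5): δ = 38.30°  ✓
  (1,6): δ = 5.70°  ✓
  (2,3): δ = 144.67°  ·
  (2,4): δ = 106.82°  ·
  (2,5): δ = 72.63°  ·
  (2,6): δ = 28.62°  ✓
  (3,4): δ = 142.14°  ·
  (3,5): δ = 107.96°  ·
  (3,6): δ = 63.95°  ·
  (4,5): δ = 145.81°  ·
  (4,6): δ = 101.80°  ·
  (5,6): δ = 135.99°  ·
antipodal pairs: 6

count = 6; pairs: (0,3), (0,4), (0,5), (1,5), (1,6), (2,6)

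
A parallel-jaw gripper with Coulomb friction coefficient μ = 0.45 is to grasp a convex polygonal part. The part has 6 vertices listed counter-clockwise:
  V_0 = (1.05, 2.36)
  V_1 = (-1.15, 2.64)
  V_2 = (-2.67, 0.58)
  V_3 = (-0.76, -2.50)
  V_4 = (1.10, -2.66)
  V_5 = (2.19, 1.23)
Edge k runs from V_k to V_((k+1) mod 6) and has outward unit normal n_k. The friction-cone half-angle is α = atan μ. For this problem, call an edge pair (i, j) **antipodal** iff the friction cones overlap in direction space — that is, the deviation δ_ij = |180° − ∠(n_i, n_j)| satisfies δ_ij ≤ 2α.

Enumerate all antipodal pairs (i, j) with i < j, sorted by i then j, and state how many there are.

count = 5; pairs: (0,3), (1,4), (2,4), (2,5), (3,5)

α = atan 0.45 = 24.23°;  2α = 48.46°
n_0 = (+0.1263, +0.9920)
n_1 = (-0.8047, +0.5937)
n_2 = (-0.8499, -0.5270)
n_3 = (-0.0857, -0.9963)
n_4 = (+0.9629, -0.2698)
n_5 = (+0.7040, +0.7102)
  (0,1): δ = 119.17°  ·
  (0,2): δ = 50.94°  ·
  (0,3): δ = 2.34°  ✓
  (0,4): δ = 81.60°  ·
  (0,5): δ = 142.51°  ·
  (1,2): δ = 111.77°  ·
  (1,3): δ = 58.49°  ·
  (1,4): δ = 20.77°  ✓
  (1,5): δ = 81.67°  ·
  (2,3): δ = 126.72°  ·
  (2,4): δ = 47.46°  ✓
  (2,5): δ = 13.45°  ✓
  (3,4): δ = 100.74°  ·
  (3,5): δ = 39.83°  ✓
  (4,5): δ = 119.09°  ·
antipodal pairs: 5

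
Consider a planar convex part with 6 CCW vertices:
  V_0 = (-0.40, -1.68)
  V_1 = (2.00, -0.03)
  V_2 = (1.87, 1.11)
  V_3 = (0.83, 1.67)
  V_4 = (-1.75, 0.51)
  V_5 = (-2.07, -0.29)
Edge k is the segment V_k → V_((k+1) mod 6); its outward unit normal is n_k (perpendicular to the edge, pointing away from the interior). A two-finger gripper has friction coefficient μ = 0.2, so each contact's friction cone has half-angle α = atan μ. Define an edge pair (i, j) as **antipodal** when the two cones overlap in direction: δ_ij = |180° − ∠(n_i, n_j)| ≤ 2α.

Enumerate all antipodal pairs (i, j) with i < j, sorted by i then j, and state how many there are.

count = 2; pairs: (0,3), (2,5)

α = atan 0.2 = 11.31°;  2α = 22.62°
n_0 = (+0.5665, -0.8240)
n_1 = (+0.9936, +0.1133)
n_2 = (+0.4741, +0.8805)
n_3 = (-0.4101, +0.9121)
n_4 = (-0.9285, +0.3714)
n_5 = (-0.6397, -0.7686)
  (0,1): δ = 118.00°  ·
  (0,2): δ = 62.81°  ·
  (0,3): δ = 10.30°  ✓
  (0,4): δ = 33.69°  ·
  (0,5): δ = 105.72°  ·
  (1,2): δ = 124.81°  ·
  (1,3): δ = 72.30°  ·
  (1,4): δ = 28.31°  ·
  (1,5): δ = 43.72°  ·
  (2,3): δ = 127.49°  ·
  (2,4): δ = 83.50°  ·
  (2,5): δ = 11.47°  ✓
  (3,4): δ = 136.01°  ·
  (3,5): δ = 63.98°  ·
  (4,5): δ = 107.97°  ·
antipodal pairs: 2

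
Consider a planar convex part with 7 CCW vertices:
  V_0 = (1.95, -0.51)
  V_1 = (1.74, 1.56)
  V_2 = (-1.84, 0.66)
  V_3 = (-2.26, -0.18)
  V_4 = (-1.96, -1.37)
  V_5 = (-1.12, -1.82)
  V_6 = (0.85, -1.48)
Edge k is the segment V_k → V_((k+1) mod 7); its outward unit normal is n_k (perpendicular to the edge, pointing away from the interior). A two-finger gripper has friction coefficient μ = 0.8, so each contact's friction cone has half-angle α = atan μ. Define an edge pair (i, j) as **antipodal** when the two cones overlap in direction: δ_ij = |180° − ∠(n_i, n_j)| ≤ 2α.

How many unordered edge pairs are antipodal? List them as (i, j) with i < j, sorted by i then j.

count = 9; pairs: (0,2), (0,3), (0,4), (1,4), (1,5), (1,6), (2,5), (2,6), (3,6)

α = atan 0.8 = 38.66°;  2α = 77.32°
n_0 = (+0.9949, +0.1009)
n_1 = (-0.2438, +0.9698)
n_2 = (-0.8944, +0.4472)
n_3 = (-0.9697, -0.2445)
n_4 = (-0.4722, -0.8815)
n_5 = (+0.1701, -0.9854)
n_6 = (+0.6614, -0.7500)
  (0,1): δ = 81.68°  ·
  (0,2): δ = 32.36°  ✓
  (0,3): δ = 8.36°  ✓
  (0,4): δ = 56.03°  ✓
  (0,5): δ = 94.00°  ·
  (0,6): δ = 125.61°  ·
  (1,2): δ = 130.68°  ·
  (1,3): δ = 89.96°  ·
  (1,4): δ = 42.29°  ✓
  (1,5): δ = 4.32°  ✓
  (1,6): δ = 27.29°  ✓
  (2,3): δ = 139.29°  ·
  (2,4): δ = 91.61°  ·
  (2,5): δ = 53.64°  ✓
  (2,6): δ = 22.03°  ✓
  (3,4): δ = 132.33°  ·
  (3,5): δ = 94.36°  ·
  (3,6): δ = 62.74°  ✓
  (4,5): δ = 142.03°  ·
  (4,6): δ = 110.41°  ·
  (5,6): δ = 148.39°  ·
antipodal pairs: 9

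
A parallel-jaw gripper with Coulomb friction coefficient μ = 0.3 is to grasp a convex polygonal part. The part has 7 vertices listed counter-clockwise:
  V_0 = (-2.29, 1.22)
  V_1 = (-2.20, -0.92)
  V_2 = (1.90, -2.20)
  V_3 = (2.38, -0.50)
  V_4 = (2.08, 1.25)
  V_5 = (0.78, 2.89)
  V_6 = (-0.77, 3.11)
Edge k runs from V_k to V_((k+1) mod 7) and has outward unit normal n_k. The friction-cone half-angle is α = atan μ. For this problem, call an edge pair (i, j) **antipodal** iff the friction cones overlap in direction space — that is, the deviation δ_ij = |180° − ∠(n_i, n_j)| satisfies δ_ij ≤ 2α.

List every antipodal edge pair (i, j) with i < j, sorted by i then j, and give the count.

count = 4; pairs: (0,2), (0,3), (1,5), (2,6)

α = atan 0.3 = 16.70°;  2α = 33.40°
n_0 = (-0.9991, -0.0420)
n_1 = (-0.2980, -0.9546)
n_2 = (+0.9624, -0.2717)
n_3 = (+0.9856, +0.1690)
n_4 = (+0.7837, +0.6212)
n_5 = (+0.1405, +0.9901)
n_6 = (-0.7793, +0.6267)
  (0,1): δ = 109.75°  ·
  (0,2): δ = 18.18°  ✓
  (0,3): δ = 7.32°  ✓
  (0,4): δ = 36.00°  ·
  (0,5): δ = 79.51°  ·
  (0,6): δ = 138.78°  ·
  (1,2): δ = 88.43°  ·
  (1,3): δ = 62.93°  ·
  (1,4): δ = 34.26°  ·
  (1,5): δ = 9.26°  ✓
  (1,6): δ = 68.53°  ·
  (2,3): δ = 154.51°  ·
  (2,4): δ = 125.83°  ·
  (2,5): δ = 82.31°  ·
  (2,6): δ = 23.04°  ✓
  (3,4): δ = 151.32°  ·
  (3,5): δ = 107.81°  ·
  (3,6): δ = 48.53°  ·
  (4,5): δ = 136.48°  ·
  (4,6): δ = 77.21°  ·
  (5,6): δ = 120.73°  ·
antipodal pairs: 4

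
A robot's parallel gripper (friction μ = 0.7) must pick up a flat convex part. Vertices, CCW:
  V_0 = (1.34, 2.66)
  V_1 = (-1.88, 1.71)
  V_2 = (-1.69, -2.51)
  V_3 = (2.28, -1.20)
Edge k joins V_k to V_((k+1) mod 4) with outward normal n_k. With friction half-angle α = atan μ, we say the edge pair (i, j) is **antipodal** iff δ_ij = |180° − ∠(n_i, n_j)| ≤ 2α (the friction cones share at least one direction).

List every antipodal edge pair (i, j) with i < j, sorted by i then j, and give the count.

count = 2; pairs: (0,2), (1,3)

α = atan 0.7 = 34.99°;  2α = 69.98°
n_0 = (-0.2830, +0.9591)
n_1 = (-0.9990, -0.0450)
n_2 = (+0.3134, -0.9496)
n_3 = (+0.9716, +0.2366)
  (0,1): δ = 103.86°  ·
  (0,2): δ = 1.82°  ✓
  (0,3): δ = 87.25°  ·
  (1,2): δ = 74.32°  ·
  (1,3): δ = 11.11°  ✓
  (2,3): δ = 94.58°  ·
antipodal pairs: 2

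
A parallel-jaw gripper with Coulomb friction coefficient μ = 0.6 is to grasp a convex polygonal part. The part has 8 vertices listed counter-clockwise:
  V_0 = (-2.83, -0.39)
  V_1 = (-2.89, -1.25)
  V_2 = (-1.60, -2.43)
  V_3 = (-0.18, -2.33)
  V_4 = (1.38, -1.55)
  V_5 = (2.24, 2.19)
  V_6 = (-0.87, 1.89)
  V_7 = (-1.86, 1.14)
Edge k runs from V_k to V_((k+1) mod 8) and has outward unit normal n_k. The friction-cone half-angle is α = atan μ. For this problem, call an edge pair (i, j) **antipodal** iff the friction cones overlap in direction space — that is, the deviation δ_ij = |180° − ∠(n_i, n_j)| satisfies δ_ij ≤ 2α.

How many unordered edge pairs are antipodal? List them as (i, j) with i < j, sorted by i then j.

α = atan 0.6 = 30.96°;  2α = 61.93°
n_0 = (-0.9976, +0.0696)
n_1 = (-0.6749, -0.7379)
n_2 = (+0.0702, -0.9975)
n_3 = (+0.4472, -0.8944)
n_4 = (+0.9746, -0.2241)
n_5 = (-0.0960, +0.9954)
n_6 = (-0.6039, +0.7971)
n_7 = (-0.8446, +0.5354)
  (0,1): δ = 128.46°  ·
  (0,2): δ = 81.98°  ·
  (0,3): δ = 59.44°  ✓
  (0,4): δ = 8.96°  ✓
  (0,5): δ = 99.50°  ·
  (0,6): δ = 131.14°  ·
  (0,7): δ = 151.62°  ·
  (1,2): δ = 133.52°  ·
  (1,3): δ = 110.98°  ·
  (1,4): δ = 60.50°  ✓
  (1,5): δ = 47.96°  ✓
  (1,6): δ = 79.60°  ·
  (1,7): δ = 100.08°  ·
  (2,3): δ = 157.46°  ·
  (2,4): δ = 106.98°  ·
  (2,5): δ = 1.48°  ✓
  (2,6): δ = 33.12°  ✓
  (2,7): δ = 53.60°  ✓
  (3,4): δ = 129.51°  ·
  (3,5): δ = 21.06°  ✓
  (3,6): δ = 10.58°  ✓
  (3,7): δ = 31.06°  ✓
  (4,5): δ = 71.54°  ·
  (4,6): δ = 39.90°  ✓
  (4,7): δ = 19.42°  ✓
  (5,6): δ = 148.36°  ·
  (5,7): δ = 127.88°  ·
  (6,7): δ = 159.52°  ·
antipodal pairs: 12

count = 12; pairs: (0,3), (0,4), (1,4), (1,5), (2,5), (2,6), (2,7), (3,5), (3,6), (3,7), (4,6), (4,7)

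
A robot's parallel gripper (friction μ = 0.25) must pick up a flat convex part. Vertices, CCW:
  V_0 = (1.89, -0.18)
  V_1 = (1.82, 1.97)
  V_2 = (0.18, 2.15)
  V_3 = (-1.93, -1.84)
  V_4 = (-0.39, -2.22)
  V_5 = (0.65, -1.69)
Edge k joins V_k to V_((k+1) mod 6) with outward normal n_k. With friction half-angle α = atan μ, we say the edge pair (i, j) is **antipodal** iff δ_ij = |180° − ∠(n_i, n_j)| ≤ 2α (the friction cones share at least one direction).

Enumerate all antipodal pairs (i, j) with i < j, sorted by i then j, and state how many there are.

α = atan 0.25 = 14.04°;  2α = 28.07°
n_0 = (+0.9995, +0.0325)
n_1 = (+0.1091, +0.9940)
n_2 = (-0.8840, +0.4675)
n_3 = (-0.2396, -0.9709)
n_4 = (+0.4541, -0.8910)
n_5 = (+0.7728, -0.6346)
  (0,1): δ = 98.13°  ·
  (0,2): δ = 29.74°  ·
  (0,3): δ = 74.27°  ·
  (0,4): δ = 115.14°  ·
  (0,5): δ = 138.74°  ·
  (1,2): δ = 111.61°  ·
  (1,3): δ = 7.60°  ✓
  (1,4): δ = 33.27°  ·
  (1,5): δ = 56.87°  ·
  (2,3): δ = 75.99°  ·
  (2,4): δ = 35.13°  ·
  (2,5): δ = 11.52°  ✓
  (3,4): δ = 139.13°  ·
  (3,5): δ = 115.53°  ·
  (4,5): δ = 156.40°  ·
antipodal pairs: 2

count = 2; pairs: (1,3), (2,5)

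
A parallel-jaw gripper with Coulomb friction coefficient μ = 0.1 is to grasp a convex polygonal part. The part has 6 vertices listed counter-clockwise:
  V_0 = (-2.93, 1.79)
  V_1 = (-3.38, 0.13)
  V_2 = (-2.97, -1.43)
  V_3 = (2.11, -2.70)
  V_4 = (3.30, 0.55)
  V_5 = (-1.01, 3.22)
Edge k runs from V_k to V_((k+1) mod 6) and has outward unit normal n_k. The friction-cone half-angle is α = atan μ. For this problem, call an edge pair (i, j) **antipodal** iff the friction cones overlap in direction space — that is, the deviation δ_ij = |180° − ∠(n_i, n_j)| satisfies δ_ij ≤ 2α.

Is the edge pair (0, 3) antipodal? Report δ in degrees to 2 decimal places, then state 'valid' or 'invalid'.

α = atan 0.1 = 5.71°;  2α = 11.42°
edge 0: e_0 = (-0.45, -1.66);  n_0 = (-0.9652, +0.2616)
edge 3: e_3 = (+1.19, +3.25);  n_3 = (+0.9390, -0.3438)
∠(n_0, n_3) = 175.06°
δ = |180° − 175.06°| = 4.94°
4.94° ≤ 2α = 11.42°  →  valid

δ = 4.94°, valid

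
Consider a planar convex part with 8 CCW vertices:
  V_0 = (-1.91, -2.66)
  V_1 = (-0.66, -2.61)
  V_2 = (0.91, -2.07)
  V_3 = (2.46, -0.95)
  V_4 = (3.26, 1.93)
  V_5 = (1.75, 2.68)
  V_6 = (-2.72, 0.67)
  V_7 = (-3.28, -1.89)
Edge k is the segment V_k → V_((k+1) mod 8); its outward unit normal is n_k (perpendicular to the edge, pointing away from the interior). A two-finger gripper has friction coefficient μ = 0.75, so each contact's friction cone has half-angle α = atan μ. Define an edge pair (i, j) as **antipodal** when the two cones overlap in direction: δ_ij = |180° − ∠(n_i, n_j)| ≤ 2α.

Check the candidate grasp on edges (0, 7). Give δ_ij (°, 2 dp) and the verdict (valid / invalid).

δ = 148.37°, invalid

α = atan 0.75 = 36.87°;  2α = 73.74°
edge 0: e_0 = (+1.25, +0.05);  n_0 = (+0.0400, -0.9992)
edge 7: e_7 = (+1.37, -0.77);  n_7 = (-0.4900, -0.8717)
∠(n_0, n_7) = 31.63°
δ = |180° − 31.63°| = 148.37°
148.37° > 2α = 73.74°  →  invalid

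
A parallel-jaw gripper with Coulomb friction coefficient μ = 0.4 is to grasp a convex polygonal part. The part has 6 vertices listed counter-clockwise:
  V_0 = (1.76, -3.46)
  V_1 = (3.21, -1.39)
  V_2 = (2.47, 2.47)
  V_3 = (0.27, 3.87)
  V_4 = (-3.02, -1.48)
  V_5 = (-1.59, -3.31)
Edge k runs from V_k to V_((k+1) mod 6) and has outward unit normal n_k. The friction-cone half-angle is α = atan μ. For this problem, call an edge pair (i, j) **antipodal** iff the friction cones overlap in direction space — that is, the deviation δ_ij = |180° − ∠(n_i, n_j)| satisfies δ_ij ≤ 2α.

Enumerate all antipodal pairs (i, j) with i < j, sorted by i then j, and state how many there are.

α = atan 0.4 = 21.80°;  2α = 43.60°
n_0 = (+0.8190, -0.5737)
n_1 = (+0.9821, +0.1883)
n_2 = (+0.5369, +0.8437)
n_3 = (-0.8518, +0.5238)
n_4 = (-0.7880, -0.6157)
n_5 = (-0.0447, -0.9990)
  (0,1): δ = 134.14°  ·
  (0,2): δ = 87.46°  ·
  (0,3): δ = 3.42°  ✓
  (0,4): δ = 73.02°  ·
  (0,5): δ = 122.45°  ·
  (1,2): δ = 133.32°  ·
  (1,3): δ = 42.44°  ✓
  (1,4): δ = 27.15°  ✓
  (1,5): δ = 76.58°  ·
  (2,3): δ = 89.12°  ·
  (2,4): δ = 19.52°  ✓
  (2,5): δ = 29.91°  ✓
  (3,4): δ = 110.41°  ·
  (3,5): δ = 60.97°  ·
  (4,5): δ = 130.57°  ·
antipodal pairs: 5

count = 5; pairs: (0,3), (1,3), (1,4), (2,4), (2,5)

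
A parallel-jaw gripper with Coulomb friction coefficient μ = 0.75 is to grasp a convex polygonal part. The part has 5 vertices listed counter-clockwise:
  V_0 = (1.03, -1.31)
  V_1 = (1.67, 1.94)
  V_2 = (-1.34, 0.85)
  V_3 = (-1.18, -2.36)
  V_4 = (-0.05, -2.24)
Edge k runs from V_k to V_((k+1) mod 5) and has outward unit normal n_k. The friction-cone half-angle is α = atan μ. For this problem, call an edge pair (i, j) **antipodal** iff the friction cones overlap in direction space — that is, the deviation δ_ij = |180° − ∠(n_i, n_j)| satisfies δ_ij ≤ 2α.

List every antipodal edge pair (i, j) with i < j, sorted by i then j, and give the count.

count = 5; pairs: (0,1), (0,2), (1,3), (1,4), (2,4)

α = atan 0.75 = 36.87°;  2α = 73.74°
n_0 = (+0.9812, -0.1932)
n_1 = (-0.3405, +0.9402)
n_2 = (-0.9988, -0.0498)
n_3 = (+0.1056, -0.9944)
n_4 = (+0.6525, -0.7578)
  (0,1): δ = 58.95°  ✓
  (0,2): δ = 13.99°  ✓
  (0,3): δ = 107.20°  ·
  (0,4): δ = 141.87°  ·
  (1,2): δ = 107.05°  ·
  (1,3): δ = 13.84°  ✓
  (1,4): δ = 20.83°  ✓
  (2,3): δ = 86.79°  ·
  (2,4): δ = 52.12°  ✓
  (3,4): δ = 145.33°  ·
antipodal pairs: 5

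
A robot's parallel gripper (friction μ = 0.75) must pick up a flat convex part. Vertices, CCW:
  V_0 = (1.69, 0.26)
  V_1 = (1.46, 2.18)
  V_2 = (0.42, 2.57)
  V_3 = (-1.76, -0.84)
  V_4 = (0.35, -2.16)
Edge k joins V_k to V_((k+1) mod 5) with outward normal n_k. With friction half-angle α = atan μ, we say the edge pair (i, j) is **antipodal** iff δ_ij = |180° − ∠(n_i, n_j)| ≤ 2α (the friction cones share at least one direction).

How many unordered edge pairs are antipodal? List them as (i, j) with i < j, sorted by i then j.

α = atan 0.75 = 36.87°;  2α = 73.74°
n_0 = (+0.9929, +0.1189)
n_1 = (+0.3511, +0.9363)
n_2 = (-0.8425, +0.5386)
n_3 = (-0.5304, -0.8478)
n_4 = (+0.8748, -0.4844)
  (0,1): δ = 117.39°  ·
  (0,2): δ = 39.42°  ✓
  (0,3): δ = 51.14°  ✓
  (0,4): δ = 144.19°  ·
  (1,2): δ = 102.03°  ·
  (1,3): δ = 11.47°  ✓
  (1,4): δ = 81.58°  ·
  (2,3): δ = 89.44°  ·
  (2,4): δ = 3.62°  ✓
  (3,4): δ = 86.94°  ·
antipodal pairs: 4

count = 4; pairs: (0,2), (0,3), (1,3), (2,4)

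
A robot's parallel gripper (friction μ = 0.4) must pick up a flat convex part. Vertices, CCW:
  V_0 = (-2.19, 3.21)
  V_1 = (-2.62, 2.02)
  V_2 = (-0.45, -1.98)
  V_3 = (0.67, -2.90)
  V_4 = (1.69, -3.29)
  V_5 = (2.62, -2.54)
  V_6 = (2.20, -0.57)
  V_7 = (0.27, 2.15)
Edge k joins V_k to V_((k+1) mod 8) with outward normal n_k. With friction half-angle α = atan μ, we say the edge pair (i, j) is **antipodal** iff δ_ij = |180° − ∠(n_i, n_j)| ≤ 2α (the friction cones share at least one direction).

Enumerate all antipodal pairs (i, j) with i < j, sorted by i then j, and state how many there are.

α = atan 0.4 = 21.80°;  2α = 43.60°
n_0 = (-0.9405, +0.3398)
n_1 = (-0.8790, -0.4768)
n_2 = (-0.6347, -0.7727)
n_3 = (-0.3571, -0.9341)
n_4 = (+0.6278, -0.7784)
n_5 = (+0.9780, +0.2085)
n_6 = (+0.8156, +0.5787)
n_7 = (+0.3957, +0.9184)
  (0,1): δ = 131.65°  ·
  (0,2): δ = 109.53°  ·
  (0,3): δ = 91.06°  ·
  (0,4): δ = 31.25°  ✓
  (0,5): δ = 31.90°  ✓
  (0,6): δ = 55.22°  ·
  (0,7): δ = 86.56°  ·
  (1,2): δ = 157.88°  ·
  (1,3): δ = 139.40°  ·
  (1,4): δ = 79.60°  ·
  (1,5): δ = 16.44°  ✓
  (1,6): δ = 6.88°  ✓
  (1,7): δ = 38.21°  ✓
  (2,3): δ = 161.52°  ·
  (2,4): δ = 101.71°  ·
  (2,5): δ = 38.56°  ✓
  (2,6): δ = 15.24°  ✓
  (2,7): δ = 16.09°  ✓
  (3,4): δ = 120.19°  ·
  (3,5): δ = 57.04°  ·
  (3,6): δ = 33.72°  ✓
  (3,7): δ = 2.39°  ✓
  (4,5): δ = 116.85°  ·
  (4,6): δ = 93.53°  ·
  (4,7): δ = 62.20°  ·
  (5,6): δ = 156.68°  ·
  (5,7): δ = 125.35°  ·
  (6,7): δ = 148.67°  ·
antipodal pairs: 10

count = 10; pairs: (0,4), (0,5), (1,5), (1,6), (1,7), (2,5), (2,6), (2,7), (3,6), (3,7)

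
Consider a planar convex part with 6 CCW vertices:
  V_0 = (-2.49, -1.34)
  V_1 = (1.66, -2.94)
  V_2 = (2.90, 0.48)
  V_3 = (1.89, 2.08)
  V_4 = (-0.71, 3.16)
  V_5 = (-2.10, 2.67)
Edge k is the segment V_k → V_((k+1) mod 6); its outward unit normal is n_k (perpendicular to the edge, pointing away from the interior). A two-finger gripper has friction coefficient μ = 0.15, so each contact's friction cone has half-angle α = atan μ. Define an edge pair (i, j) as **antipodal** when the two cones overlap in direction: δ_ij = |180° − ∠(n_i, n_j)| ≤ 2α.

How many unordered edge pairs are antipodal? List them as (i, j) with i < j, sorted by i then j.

α = atan 0.15 = 8.53°;  2α = 17.06°
n_0 = (-0.3597, -0.9331)
n_1 = (+0.9401, -0.3409)
n_2 = (+0.8456, +0.5338)
n_3 = (+0.3836, +0.9235)
n_4 = (-0.3325, +0.9431)
n_5 = (-0.9953, +0.0968)
  (0,1): δ = 88.85°  ·
  (0,2): δ = 36.65°  ·
  (0,3): δ = 1.47°  ✓
  (0,4): δ = 40.50°  ·
  (0,5): δ = 105.53°  ·
  (1,2): δ = 127.81°  ·
  (1,3): δ = 92.63°  ·
  (1,4): δ = 50.65°  ·
  (1,5): δ = 14.37°  ✓
  (2,3): δ = 144.82°  ·
  (2,4): δ = 102.84°  ·
  (2,5): δ = 37.82°  ·
  (3,4): δ = 138.02°  ·
  (3,5): δ = 73.00°  ·
  (4,5): δ = 114.97°  ·
antipodal pairs: 2

count = 2; pairs: (0,3), (1,5)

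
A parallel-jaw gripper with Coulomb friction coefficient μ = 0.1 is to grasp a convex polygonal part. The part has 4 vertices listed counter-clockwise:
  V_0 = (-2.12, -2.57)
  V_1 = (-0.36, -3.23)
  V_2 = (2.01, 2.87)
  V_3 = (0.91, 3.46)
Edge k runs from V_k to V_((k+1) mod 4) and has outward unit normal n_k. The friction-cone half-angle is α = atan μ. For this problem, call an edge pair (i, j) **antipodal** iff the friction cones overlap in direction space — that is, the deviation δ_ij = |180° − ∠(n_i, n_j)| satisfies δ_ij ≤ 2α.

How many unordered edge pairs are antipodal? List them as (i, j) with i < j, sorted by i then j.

count = 2; pairs: (0,2), (1,3)

α = atan 0.1 = 5.71°;  2α = 11.42°
n_0 = (-0.3511, -0.9363)
n_1 = (+0.9321, -0.3622)
n_2 = (+0.4727, +0.8812)
n_3 = (-0.8935, +0.4490)
  (0,1): δ = 90.68°  ·
  (0,2): δ = 7.65°  ✓
  (0,3): δ = 83.88°  ·
  (1,2): δ = 96.98°  ·
  (1,3): δ = 5.45°  ✓
  (2,3): δ = 88.47°  ·
antipodal pairs: 2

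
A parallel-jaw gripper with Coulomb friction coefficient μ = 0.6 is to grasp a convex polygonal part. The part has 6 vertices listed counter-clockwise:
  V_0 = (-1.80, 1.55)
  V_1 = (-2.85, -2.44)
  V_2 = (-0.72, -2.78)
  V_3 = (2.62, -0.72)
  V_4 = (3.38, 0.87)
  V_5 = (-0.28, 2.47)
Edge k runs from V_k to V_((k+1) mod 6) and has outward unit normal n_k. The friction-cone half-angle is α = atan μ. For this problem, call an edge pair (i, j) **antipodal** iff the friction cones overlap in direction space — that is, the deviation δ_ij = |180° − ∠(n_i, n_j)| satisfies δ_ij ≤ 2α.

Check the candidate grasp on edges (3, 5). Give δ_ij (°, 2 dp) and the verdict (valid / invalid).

δ = 33.27°, valid

α = atan 0.6 = 30.96°;  2α = 61.93°
edge 3: e_3 = (+0.76, +1.59);  n_3 = (+0.9022, -0.4313)
edge 5: e_5 = (-1.52, -0.92);  n_5 = (-0.5178, +0.8555)
∠(n_3, n_5) = 146.73°
δ = |180° − 146.73°| = 33.27°
33.27° ≤ 2α = 61.93°  →  valid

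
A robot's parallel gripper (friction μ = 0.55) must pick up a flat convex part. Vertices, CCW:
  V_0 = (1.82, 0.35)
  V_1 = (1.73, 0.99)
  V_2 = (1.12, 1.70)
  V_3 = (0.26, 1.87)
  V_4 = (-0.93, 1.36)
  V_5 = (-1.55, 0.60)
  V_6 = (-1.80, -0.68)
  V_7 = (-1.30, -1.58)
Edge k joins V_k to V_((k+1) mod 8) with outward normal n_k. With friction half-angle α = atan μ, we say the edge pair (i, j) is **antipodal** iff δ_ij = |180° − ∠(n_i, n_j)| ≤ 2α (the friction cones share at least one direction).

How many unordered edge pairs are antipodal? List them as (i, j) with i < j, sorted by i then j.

count = 10; pairs: (0,4), (0,5), (0,6), (1,5), (1,6), (2,6), (2,7), (3,7), (4,7), (5,7)

α = atan 0.55 = 28.81°;  2α = 57.62°
n_0 = (+0.9903, +0.1393)
n_1 = (+0.7585, +0.6517)
n_2 = (+0.1939, +0.9810)
n_3 = (-0.3939, +0.9191)
n_4 = (-0.7749, +0.6321)
n_5 = (-0.9815, +0.1917)
n_6 = (-0.8742, -0.4856)
n_7 = (+0.5261, -0.8504)
  (0,1): δ = 147.34°  ·
  (0,2): δ = 109.19°  ·
  (0,3): δ = 74.81°  ·
  (0,4): δ = 47.21°  ✓
  (0,5): δ = 19.06°  ✓
  (0,6): δ = 21.05°  ✓
  (0,7): δ = 113.74°  ·
  (1,2): δ = 141.85°  ·
  (1,3): δ = 107.47°  ·
  (1,4): δ = 79.87°  ·
  (1,5): δ = 51.72°  ✓
  (1,6): δ = 11.61°  ✓
  (1,7): δ = 81.07°  ·
  (2,3): δ = 145.62°  ·
  (2,4): δ = 118.03°  ·
  (2,5): δ = 89.87°  ·
  (2,6): δ = 49.76°  ✓
  (2,7): δ = 42.92°  ✓
  (3,4): δ = 152.41°  ·
  (3,5): δ = 124.25°  ·
  (3,6): δ = 84.14°  ·
  (3,7): δ = 8.54°  ✓
  (4,5): δ = 151.84°  ·
  (4,6): δ = 111.74°  ·
  (4,7): δ = 19.05°  ✓
  (5,6): δ = 139.89°  ·
  (5,7): δ = 47.21°  ✓
  (6,7): δ = 87.31°  ·
antipodal pairs: 10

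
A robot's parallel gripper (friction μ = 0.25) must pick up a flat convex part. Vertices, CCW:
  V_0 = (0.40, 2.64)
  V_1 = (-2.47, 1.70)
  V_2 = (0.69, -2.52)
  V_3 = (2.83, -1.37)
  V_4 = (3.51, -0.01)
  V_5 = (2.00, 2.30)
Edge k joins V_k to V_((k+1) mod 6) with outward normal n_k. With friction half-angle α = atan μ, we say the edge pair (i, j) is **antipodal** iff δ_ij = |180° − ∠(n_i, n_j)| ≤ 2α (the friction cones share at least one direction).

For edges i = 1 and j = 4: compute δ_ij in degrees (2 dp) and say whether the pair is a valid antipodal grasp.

α = atan 0.25 = 14.04°;  2α = 28.07°
edge 1: e_1 = (+3.16, -4.22);  n_1 = (-0.8005, -0.5994)
edge 4: e_4 = (-1.51, +2.31);  n_4 = (+0.8370, +0.5472)
∠(n_1, n_4) = 176.35°
δ = |180° − 176.35°| = 3.65°
3.65° ≤ 2α = 28.07°  →  valid

δ = 3.65°, valid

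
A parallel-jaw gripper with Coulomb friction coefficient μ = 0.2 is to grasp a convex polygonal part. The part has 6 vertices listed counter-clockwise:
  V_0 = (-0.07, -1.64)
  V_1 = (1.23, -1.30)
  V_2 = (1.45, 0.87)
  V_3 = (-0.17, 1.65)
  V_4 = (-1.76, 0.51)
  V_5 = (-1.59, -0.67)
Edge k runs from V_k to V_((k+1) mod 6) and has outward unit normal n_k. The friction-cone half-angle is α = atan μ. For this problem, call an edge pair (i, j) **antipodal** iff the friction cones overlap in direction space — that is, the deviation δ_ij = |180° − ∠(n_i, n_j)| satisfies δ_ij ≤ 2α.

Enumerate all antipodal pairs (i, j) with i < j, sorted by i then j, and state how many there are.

count = 3; pairs: (0,3), (1,4), (2,5)

α = atan 0.2 = 11.31°;  2α = 22.62°
n_0 = (+0.2530, -0.9675)
n_1 = (+0.9949, -0.1009)
n_2 = (+0.4338, +0.9010)
n_3 = (-0.5827, +0.8127)
n_4 = (-0.9898, -0.1426)
n_5 = (-0.5380, -0.8430)
  (0,1): δ = 110.45°  ·
  (0,2): δ = 40.37°  ·
  (0,3): δ = 20.98°  ✓
  (0,4): δ = 83.54°  ·
  (0,5): δ = 132.80°  ·
  (1,2): δ = 109.92°  ·
  (1,3): δ = 48.57°  ·
  (1,4): δ = 13.99°  ✓
  (1,5): δ = 63.24°  ·
  (2,3): δ = 118.65°  ·
  (2,4): δ = 56.09°  ·
  (2,5): δ = 6.83°  ✓
  (3,4): δ = 117.44°  ·
  (3,5): δ = 68.18°  ·
  (4,5): δ = 130.74°  ·
antipodal pairs: 3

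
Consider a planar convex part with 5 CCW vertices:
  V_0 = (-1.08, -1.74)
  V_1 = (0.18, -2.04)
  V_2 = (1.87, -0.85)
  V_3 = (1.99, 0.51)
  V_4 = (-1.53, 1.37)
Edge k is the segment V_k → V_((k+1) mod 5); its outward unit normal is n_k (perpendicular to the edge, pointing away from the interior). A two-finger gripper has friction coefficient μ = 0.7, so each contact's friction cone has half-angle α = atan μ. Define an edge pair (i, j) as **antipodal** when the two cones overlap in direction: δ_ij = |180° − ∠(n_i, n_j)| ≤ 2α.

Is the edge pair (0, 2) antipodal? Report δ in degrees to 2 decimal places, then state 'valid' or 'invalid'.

α = atan 0.7 = 34.99°;  2α = 69.98°
edge 0: e_0 = (+1.26, -0.30);  n_0 = (-0.2316, -0.9728)
edge 2: e_2 = (+0.12, +1.36);  n_2 = (+0.9961, -0.0879)
∠(n_0, n_2) = 98.35°
δ = |180° − 98.35°| = 81.65°
81.65° > 2α = 69.98°  →  invalid

δ = 81.65°, invalid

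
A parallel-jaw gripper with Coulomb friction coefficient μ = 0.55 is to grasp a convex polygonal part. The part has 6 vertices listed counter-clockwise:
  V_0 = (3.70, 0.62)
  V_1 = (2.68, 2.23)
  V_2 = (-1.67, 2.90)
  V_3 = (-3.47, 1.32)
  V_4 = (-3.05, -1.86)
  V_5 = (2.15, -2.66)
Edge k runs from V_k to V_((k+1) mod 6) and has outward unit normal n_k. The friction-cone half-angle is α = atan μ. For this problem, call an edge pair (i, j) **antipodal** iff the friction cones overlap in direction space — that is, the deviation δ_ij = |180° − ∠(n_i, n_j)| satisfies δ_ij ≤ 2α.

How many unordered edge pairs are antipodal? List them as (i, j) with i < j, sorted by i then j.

count = 6; pairs: (0,3), (0,4), (1,4), (2,4), (2,5), (3,5)

α = atan 0.55 = 28.81°;  2α = 57.62°
n_0 = (+0.8447, +0.5352)
n_1 = (+0.1522, +0.9883)
n_2 = (-0.6597, +0.7515)
n_3 = (-0.9914, -0.1309)
n_4 = (-0.1521, -0.9884)
n_5 = (+0.9041, -0.4273)
  (0,1): δ = 131.11°  ·
  (0,2): δ = 81.08°  ·
  (0,3): δ = 24.83°  ✓
  (0,4): δ = 48.90°  ✓
  (0,5): δ = 122.35°  ·
  (1,2): δ = 129.97°  ·
  (1,3): δ = 73.72°  ·
  (1,4): δ = 0.01°  ✓
  (1,5): δ = 73.46°  ·
  (2,3): δ = 123.75°  ·
  (2,4): δ = 50.02°  ✓
  (2,5): δ = 23.43°  ✓
  (3,4): δ = 106.27°  ·
  (3,5): δ = 32.82°  ✓
  (4,5): δ = 106.55°  ·
antipodal pairs: 6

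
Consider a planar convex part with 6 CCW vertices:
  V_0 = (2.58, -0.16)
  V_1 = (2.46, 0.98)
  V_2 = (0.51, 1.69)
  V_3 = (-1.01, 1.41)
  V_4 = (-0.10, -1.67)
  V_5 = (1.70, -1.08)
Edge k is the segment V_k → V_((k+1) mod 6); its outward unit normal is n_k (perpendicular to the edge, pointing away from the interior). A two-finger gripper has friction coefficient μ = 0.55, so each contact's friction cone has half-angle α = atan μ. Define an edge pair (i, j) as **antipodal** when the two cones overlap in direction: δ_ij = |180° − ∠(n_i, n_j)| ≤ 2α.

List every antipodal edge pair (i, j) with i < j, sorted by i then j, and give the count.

count = 5; pairs: (0,3), (1,3), (1,4), (2,4), (2,5)

α = atan 0.55 = 28.81°;  2α = 57.62°
n_0 = (+0.9945, +0.1047)
n_1 = (+0.3421, +0.9397)
n_2 = (-0.1812, +0.9835)
n_3 = (-0.9590, -0.2833)
n_4 = (+0.3115, -0.9503)
n_5 = (+0.7226, -0.6912)
  (0,1): δ = 116.02°  ·
  (0,2): δ = 85.57°  ·
  (0,3): δ = 10.45°  ✓
  (0,4): δ = 102.14°  ·
  (0,5): δ = 130.26°  ·
  (1,2): δ = 149.56°  ·
  (1,3): δ = 53.53°  ✓
  (1,4): δ = 38.15°  ✓
  (1,5): δ = 66.28°  ·
  (2,3): δ = 83.98°  ·
  (2,4): δ = 7.71°  ✓
  (2,5): δ = 35.84°  ✓
  (3,4): δ = 88.31°  ·
  (3,5): δ = 60.19°  ·
  (4,5): δ = 151.87°  ·
antipodal pairs: 5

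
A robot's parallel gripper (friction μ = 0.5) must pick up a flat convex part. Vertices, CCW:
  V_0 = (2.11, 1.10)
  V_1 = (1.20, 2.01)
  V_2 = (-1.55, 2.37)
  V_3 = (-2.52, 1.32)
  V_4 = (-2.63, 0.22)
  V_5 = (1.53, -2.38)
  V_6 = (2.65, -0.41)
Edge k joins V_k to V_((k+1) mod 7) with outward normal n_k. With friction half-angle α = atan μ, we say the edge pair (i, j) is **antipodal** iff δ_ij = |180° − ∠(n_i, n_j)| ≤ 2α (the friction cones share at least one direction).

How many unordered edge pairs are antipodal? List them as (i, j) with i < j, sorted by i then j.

count = 7; pairs: (0,3), (0,4), (1,4), (2,5), (3,5), (3,6), (4,6)

α = atan 0.5 = 26.57°;  2α = 53.13°
n_0 = (+0.7071, +0.7071)
n_1 = (+0.1298, +0.9915)
n_2 = (-0.7345, +0.6786)
n_3 = (-0.9950, +0.0995)
n_4 = (-0.5300, -0.8480)
n_5 = (+0.8693, -0.4942)
n_6 = (+0.9416, +0.3367)
  (0,1): δ = 142.46°  ·
  (0,2): δ = 87.73°  ·
  (0,3): δ = 50.71°  ✓
  (0,4): δ = 12.99°  ✓
  (0,5): δ = 105.38°  ·
  (0,6): δ = 154.68°  ·
  (1,2): δ = 125.27°  ·
  (1,3): δ = 88.25°  ·
  (1,4): δ = 24.55°  ✓
  (1,5): δ = 67.84°  ·
  (1,6): δ = 117.14°  ·
  (2,3): δ = 142.98°  ·
  (2,4): δ = 79.27°  ·
  (2,5): δ = 13.11°  ✓
  (2,6): δ = 62.41°  ·
  (3,4): δ = 116.29°  ·
  (3,5): δ = 23.91°  ✓
  (3,6): δ = 25.39°  ✓
  (4,5): δ = 87.61°  ·
  (4,6): δ = 38.32°  ✓
  (5,6): δ = 130.70°  ·
antipodal pairs: 7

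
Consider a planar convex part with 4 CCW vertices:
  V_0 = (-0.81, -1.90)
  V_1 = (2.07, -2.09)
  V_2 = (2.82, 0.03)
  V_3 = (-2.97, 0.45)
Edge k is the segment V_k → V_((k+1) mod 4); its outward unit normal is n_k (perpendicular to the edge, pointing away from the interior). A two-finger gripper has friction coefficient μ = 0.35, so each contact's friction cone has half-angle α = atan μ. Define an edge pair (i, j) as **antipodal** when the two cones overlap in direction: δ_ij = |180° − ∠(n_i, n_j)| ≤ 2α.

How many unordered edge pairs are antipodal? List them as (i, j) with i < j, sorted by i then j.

count = 1; pairs: (0,2)

α = atan 0.35 = 19.29°;  2α = 38.58°
n_0 = (-0.0658, -0.9978)
n_1 = (+0.9427, -0.3335)
n_2 = (+0.0723, +0.9974)
n_3 = (-0.7362, -0.6767)
  (0,1): δ = 105.71°  ·
  (0,2): δ = 0.37°  ✓
  (0,3): δ = 136.36°  ·
  (1,2): δ = 74.67°  ·
  (1,3): δ = 62.07°  ·
  (2,3): δ = 43.26°  ·
antipodal pairs: 1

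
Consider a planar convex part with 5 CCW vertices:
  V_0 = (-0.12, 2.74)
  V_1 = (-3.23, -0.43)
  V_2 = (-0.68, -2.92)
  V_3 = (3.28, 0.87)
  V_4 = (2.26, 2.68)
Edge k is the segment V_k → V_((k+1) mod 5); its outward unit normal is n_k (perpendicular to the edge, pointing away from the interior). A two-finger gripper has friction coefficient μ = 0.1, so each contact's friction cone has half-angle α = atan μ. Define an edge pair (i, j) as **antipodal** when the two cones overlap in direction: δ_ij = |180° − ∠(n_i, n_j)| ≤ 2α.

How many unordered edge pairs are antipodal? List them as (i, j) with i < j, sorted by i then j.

count = 1; pairs: (0,2)

α = atan 0.1 = 5.71°;  2α = 11.42°
n_0 = (-0.7138, +0.7003)
n_1 = (-0.6986, -0.7155)
n_2 = (+0.6914, -0.7224)
n_3 = (+0.8712, +0.4909)
n_4 = (+0.0252, +0.9997)
  (0,1): δ = 89.87°  ·
  (0,2): δ = 1.80°  ✓
  (0,3): δ = 73.86°  ·
  (0,4): δ = 133.01°  ·
  (1,2): δ = 91.94°  ·
  (1,3): δ = 16.28°  ·
  (1,4): δ = 42.87°  ·
  (2,3): δ = 104.34°  ·
  (2,4): δ = 45.19°  ·
  (3,4): δ = 120.85°  ·
antipodal pairs: 1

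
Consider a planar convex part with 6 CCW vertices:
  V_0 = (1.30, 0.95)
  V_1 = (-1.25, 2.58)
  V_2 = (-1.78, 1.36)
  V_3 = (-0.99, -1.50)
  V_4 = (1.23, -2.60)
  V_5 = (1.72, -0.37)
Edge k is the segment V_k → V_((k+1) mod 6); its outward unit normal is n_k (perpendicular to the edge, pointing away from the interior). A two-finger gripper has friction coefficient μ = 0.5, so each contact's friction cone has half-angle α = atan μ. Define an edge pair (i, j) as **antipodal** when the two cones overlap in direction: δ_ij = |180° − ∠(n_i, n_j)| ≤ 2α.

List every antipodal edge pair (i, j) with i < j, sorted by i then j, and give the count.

α = atan 0.5 = 26.57°;  2α = 53.13°
n_0 = (+0.5386, +0.8426)
n_1 = (-0.9172, +0.3985)
n_2 = (-0.9639, -0.2663)
n_3 = (-0.4440, -0.8960)
n_4 = (+0.9767, -0.2146)
n_5 = (+0.9529, +0.3032)
  (0,1): δ = 80.89°  ·
  (0,2): δ = 41.97°  ✓
  (0,3): δ = 6.23°  ✓
  (0,4): δ = 110.19°  ·
  (0,5): δ = 140.24°  ·
  (1,2): δ = 141.08°  ·
  (1,3): δ = 92.88°  ·
  (1,4): δ = 11.09°  ✓
  (1,5): δ = 41.13°  ✓
  (2,3): δ = 131.80°  ·
  (2,4): δ = 27.83°  ✓
  (2,5): δ = 2.21°  ✓
  (3,4): δ = 76.03°  ·
  (3,5): δ = 45.99°  ✓
  (4,5): δ = 149.96°  ·
antipodal pairs: 7

count = 7; pairs: (0,2), (0,3), (1,4), (1,5), (2,4), (2,5), (3,5)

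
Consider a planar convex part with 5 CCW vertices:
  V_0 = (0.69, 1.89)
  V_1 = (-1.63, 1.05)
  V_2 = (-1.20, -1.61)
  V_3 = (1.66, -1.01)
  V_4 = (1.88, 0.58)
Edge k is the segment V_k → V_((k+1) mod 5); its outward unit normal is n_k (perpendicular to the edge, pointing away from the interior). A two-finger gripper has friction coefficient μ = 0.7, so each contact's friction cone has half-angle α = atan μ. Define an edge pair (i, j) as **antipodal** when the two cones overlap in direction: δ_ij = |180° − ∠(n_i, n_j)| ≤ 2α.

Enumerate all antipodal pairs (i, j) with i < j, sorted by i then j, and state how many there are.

α = atan 0.7 = 34.99°;  2α = 69.98°
n_0 = (-0.3404, +0.9403)
n_1 = (-0.9872, -0.1596)
n_2 = (+0.2053, -0.9787)
n_3 = (+0.9906, -0.1371)
n_4 = (+0.7402, +0.6724)
  (0,1): δ = 100.72°  ·
  (0,2): δ = 8.06°  ✓
  (0,3): δ = 62.22°  ✓
  (0,4): δ = 112.35°  ·
  (1,2): δ = 87.33°  ·
  (1,3): δ = 17.06°  ✓
  (1,4): δ = 33.07°  ✓
  (2,3): δ = 109.73°  ·
  (2,4): δ = 59.60°  ✓
  (3,4): δ = 129.87°  ·
antipodal pairs: 5

count = 5; pairs: (0,2), (0,3), (1,3), (1,4), (2,4)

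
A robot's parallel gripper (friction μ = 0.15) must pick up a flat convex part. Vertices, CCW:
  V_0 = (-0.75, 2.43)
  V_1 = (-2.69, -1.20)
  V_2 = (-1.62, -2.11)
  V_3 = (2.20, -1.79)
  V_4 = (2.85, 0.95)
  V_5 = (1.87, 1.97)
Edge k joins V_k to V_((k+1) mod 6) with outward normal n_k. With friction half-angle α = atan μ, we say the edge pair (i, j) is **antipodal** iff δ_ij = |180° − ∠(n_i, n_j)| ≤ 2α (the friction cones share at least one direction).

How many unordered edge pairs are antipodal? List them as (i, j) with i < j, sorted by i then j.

count = 3; pairs: (0,3), (1,4), (2,5)

α = atan 0.15 = 8.53°;  2α = 17.06°
n_0 = (-0.8819, +0.4713)
n_1 = (-0.6479, -0.7618)
n_2 = (+0.0835, -0.9965)
n_3 = (+0.9730, -0.2308)
n_4 = (+0.7211, +0.6928)
n_5 = (+0.1729, +0.9849)
  (0,1): δ = 102.26°  ·
  (0,2): δ = 57.09°  ·
  (0,3): δ = 14.78°  ✓
  (0,4): δ = 71.98°  ·
  (0,5): δ = 108.16°  ·
  (1,2): δ = 134.83°  ·
  (1,3): δ = 62.97°  ·
  (1,4): δ = 5.77°  ✓
  (1,5): δ = 30.42°  ·
  (2,3): δ = 108.13°  ·
  (2,4): δ = 50.93°  ·
  (2,5): δ = 14.75°  ✓
  (3,4): δ = 122.80°  ·
  (3,5): δ = 86.61°  ·
  (4,5): δ = 143.81°  ·
antipodal pairs: 3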